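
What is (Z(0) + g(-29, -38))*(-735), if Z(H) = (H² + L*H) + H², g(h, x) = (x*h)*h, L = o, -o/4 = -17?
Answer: 23489130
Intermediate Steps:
o = 68 (o = -4*(-17) = 68)
L = 68
g(h, x) = x*h² (g(h, x) = (h*x)*h = x*h²)
Z(H) = 2*H² + 68*H (Z(H) = (H² + 68*H) + H² = 2*H² + 68*H)
(Z(0) + g(-29, -38))*(-735) = (2*0*(34 + 0) - 38*(-29)²)*(-735) = (2*0*34 - 38*841)*(-735) = (0 - 31958)*(-735) = -31958*(-735) = 23489130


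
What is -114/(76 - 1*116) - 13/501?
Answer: 28297/10020 ≈ 2.8241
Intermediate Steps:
-114/(76 - 1*116) - 13/501 = -114/(76 - 116) - 13*1/501 = -114/(-40) - 13/501 = -114*(-1/40) - 13/501 = 57/20 - 13/501 = 28297/10020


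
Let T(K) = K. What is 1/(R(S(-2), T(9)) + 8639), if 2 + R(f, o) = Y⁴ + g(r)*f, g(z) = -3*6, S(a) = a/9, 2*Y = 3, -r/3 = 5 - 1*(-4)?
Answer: 16/138337 ≈ 0.00011566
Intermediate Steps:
r = -27 (r = -3*(5 - 1*(-4)) = -3*(5 + 4) = -3*9 = -27)
Y = 3/2 (Y = (½)*3 = 3/2 ≈ 1.5000)
S(a) = a/9 (S(a) = a*(⅑) = a/9)
g(z) = -18
R(f, o) = 49/16 - 18*f (R(f, o) = -2 + ((3/2)⁴ - 18*f) = -2 + (81/16 - 18*f) = 49/16 - 18*f)
1/(R(S(-2), T(9)) + 8639) = 1/((49/16 - 2*(-2)) + 8639) = 1/((49/16 - 18*(-2/9)) + 8639) = 1/((49/16 + 4) + 8639) = 1/(113/16 + 8639) = 1/(138337/16) = 16/138337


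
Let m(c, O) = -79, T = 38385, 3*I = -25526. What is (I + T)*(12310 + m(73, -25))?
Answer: 365417433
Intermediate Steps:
I = -25526/3 (I = (⅓)*(-25526) = -25526/3 ≈ -8508.7)
(I + T)*(12310 + m(73, -25)) = (-25526/3 + 38385)*(12310 - 79) = (89629/3)*12231 = 365417433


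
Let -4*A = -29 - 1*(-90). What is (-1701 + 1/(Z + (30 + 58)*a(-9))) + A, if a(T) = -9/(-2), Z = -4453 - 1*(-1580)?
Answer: -17004609/9908 ≈ -1716.3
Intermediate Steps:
Z = -2873 (Z = -4453 + 1580 = -2873)
a(T) = 9/2 (a(T) = -9*(-½) = 9/2)
A = -61/4 (A = -(-29 - 1*(-90))/4 = -(-29 + 90)/4 = -¼*61 = -61/4 ≈ -15.250)
(-1701 + 1/(Z + (30 + 58)*a(-9))) + A = (-1701 + 1/(-2873 + (30 + 58)*(9/2))) - 61/4 = (-1701 + 1/(-2873 + 88*(9/2))) - 61/4 = (-1701 + 1/(-2873 + 396)) - 61/4 = (-1701 + 1/(-2477)) - 61/4 = (-1701 - 1/2477) - 61/4 = -4213378/2477 - 61/4 = -17004609/9908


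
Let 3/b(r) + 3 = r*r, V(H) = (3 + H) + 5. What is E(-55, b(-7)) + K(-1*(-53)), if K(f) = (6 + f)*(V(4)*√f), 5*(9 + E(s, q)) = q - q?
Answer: -9 + 708*√53 ≈ 5145.3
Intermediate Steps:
V(H) = 8 + H
b(r) = 3/(-3 + r²) (b(r) = 3/(-3 + r*r) = 3/(-3 + r²))
E(s, q) = -9 (E(s, q) = -9 + (q - q)/5 = -9 + (⅕)*0 = -9 + 0 = -9)
K(f) = 12*√f*(6 + f) (K(f) = (6 + f)*((8 + 4)*√f) = (6 + f)*(12*√f) = 12*√f*(6 + f))
E(-55, b(-7)) + K(-1*(-53)) = -9 + 12*√(-1*(-53))*(6 - 1*(-53)) = -9 + 12*√53*(6 + 53) = -9 + 12*√53*59 = -9 + 708*√53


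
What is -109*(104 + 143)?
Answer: -26923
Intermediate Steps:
-109*(104 + 143) = -109*247 = -26923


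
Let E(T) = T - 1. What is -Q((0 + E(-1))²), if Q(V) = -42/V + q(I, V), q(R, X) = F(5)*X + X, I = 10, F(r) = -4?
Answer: 45/2 ≈ 22.500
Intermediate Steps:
E(T) = -1 + T
q(R, X) = -3*X (q(R, X) = -4*X + X = -3*X)
Q(V) = -42/V - 3*V
-Q((0 + E(-1))²) = -(-42/(0 + (-1 - 1))² - 3*(0 + (-1 - 1))²) = -(-42/(0 - 2)² - 3*(0 - 2)²) = -(-42/((-2)²) - 3*(-2)²) = -(-42/4 - 3*4) = -(-42*¼ - 12) = -(-21/2 - 12) = -1*(-45/2) = 45/2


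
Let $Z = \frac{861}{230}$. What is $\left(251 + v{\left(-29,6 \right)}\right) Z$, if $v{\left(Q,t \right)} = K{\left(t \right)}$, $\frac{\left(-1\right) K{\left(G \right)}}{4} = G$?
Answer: $\frac{195447}{230} \approx 849.77$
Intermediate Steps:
$Z = \frac{861}{230}$ ($Z = 861 \cdot \frac{1}{230} = \frac{861}{230} \approx 3.7435$)
$K{\left(G \right)} = - 4 G$
$v{\left(Q,t \right)} = - 4 t$
$\left(251 + v{\left(-29,6 \right)}\right) Z = \left(251 - 24\right) \frac{861}{230} = 227 \cdot \frac{861}{230} = \frac{195447}{230}$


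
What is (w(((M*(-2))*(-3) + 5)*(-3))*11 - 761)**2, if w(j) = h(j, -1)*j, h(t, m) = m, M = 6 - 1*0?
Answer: 350464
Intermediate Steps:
M = 6 (M = 6 + 0 = 6)
w(j) = -j
(w(((M*(-2))*(-3) + 5)*(-3))*11 - 761)**2 = (-((6*(-2))*(-3) + 5)*(-3)*11 - 761)**2 = (-(-12*(-3) + 5)*(-3)*11 - 761)**2 = (-(36 + 5)*(-3)*11 - 761)**2 = (-41*(-3)*11 - 761)**2 = (-1*(-123)*11 - 761)**2 = (123*11 - 761)**2 = (1353 - 761)**2 = 592**2 = 350464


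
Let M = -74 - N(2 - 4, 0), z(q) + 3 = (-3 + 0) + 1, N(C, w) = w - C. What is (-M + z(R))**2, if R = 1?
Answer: 5041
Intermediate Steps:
z(q) = -5 (z(q) = -3 + ((-3 + 0) + 1) = -3 + (-3 + 1) = -3 - 2 = -5)
M = -76 (M = -74 - (0 - (2 - 4)) = -74 - (0 - 1*(-2)) = -74 - (0 + 2) = -74 - 1*2 = -74 - 2 = -76)
(-M + z(R))**2 = (-1*(-76) - 5)**2 = (76 - 5)**2 = 71**2 = 5041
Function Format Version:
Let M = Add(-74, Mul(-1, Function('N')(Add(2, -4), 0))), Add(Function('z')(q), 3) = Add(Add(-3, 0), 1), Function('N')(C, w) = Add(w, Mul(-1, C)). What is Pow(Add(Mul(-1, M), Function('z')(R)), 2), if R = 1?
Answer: 5041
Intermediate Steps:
Function('z')(q) = -5 (Function('z')(q) = Add(-3, Add(Add(-3, 0), 1)) = Add(-3, Add(-3, 1)) = Add(-3, -2) = -5)
M = -76 (M = Add(-74, Mul(-1, Add(0, Mul(-1, Add(2, -4))))) = Add(-74, Mul(-1, Add(0, Mul(-1, -2)))) = Add(-74, Mul(-1, Add(0, 2))) = Add(-74, Mul(-1, 2)) = Add(-74, -2) = -76)
Pow(Add(Mul(-1, M), Function('z')(R)), 2) = Pow(Add(Mul(-1, -76), -5), 2) = Pow(Add(76, -5), 2) = Pow(71, 2) = 5041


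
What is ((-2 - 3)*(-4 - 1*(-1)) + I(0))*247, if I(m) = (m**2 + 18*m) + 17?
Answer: 7904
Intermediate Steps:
I(m) = 17 + m**2 + 18*m
((-2 - 3)*(-4 - 1*(-1)) + I(0))*247 = ((-2 - 3)*(-4 - 1*(-1)) + (17 + 0**2 + 18*0))*247 = (-5*(-4 + 1) + (17 + 0 + 0))*247 = (-5*(-3) + 17)*247 = (15 + 17)*247 = 32*247 = 7904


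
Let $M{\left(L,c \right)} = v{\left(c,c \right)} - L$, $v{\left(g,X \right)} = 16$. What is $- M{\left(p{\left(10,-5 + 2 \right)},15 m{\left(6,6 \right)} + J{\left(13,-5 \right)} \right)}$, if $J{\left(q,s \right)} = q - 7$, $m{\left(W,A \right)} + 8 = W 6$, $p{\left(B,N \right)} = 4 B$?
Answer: $24$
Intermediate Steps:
$m{\left(W,A \right)} = -8 + 6 W$ ($m{\left(W,A \right)} = -8 + W 6 = -8 + 6 W$)
$J{\left(q,s \right)} = -7 + q$ ($J{\left(q,s \right)} = q - 7 = -7 + q$)
$M{\left(L,c \right)} = 16 - L$
$- M{\left(p{\left(10,-5 + 2 \right)},15 m{\left(6,6 \right)} + J{\left(13,-5 \right)} \right)} = - (16 - 4 \cdot 10) = - (16 - 40) = \left(-1\right) \left(-24\right) = 24$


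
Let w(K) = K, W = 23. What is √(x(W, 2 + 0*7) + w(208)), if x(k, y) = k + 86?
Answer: √317 ≈ 17.805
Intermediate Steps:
x(k, y) = 86 + k
√(x(W, 2 + 0*7) + w(208)) = √((86 + 23) + 208) = √(109 + 208) = √317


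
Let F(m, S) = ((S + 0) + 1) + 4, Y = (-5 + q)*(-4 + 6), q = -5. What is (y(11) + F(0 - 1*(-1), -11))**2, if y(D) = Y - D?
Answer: 1369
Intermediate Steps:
Y = -20 (Y = (-5 - 5)*(-4 + 6) = -10*2 = -20)
F(m, S) = 5 + S (F(m, S) = (S + 1) + 4 = (1 + S) + 4 = 5 + S)
y(D) = -20 - D
(y(11) + F(0 - 1*(-1), -11))**2 = ((-20 - 1*11) + (5 - 11))**2 = ((-20 - 11) - 6)**2 = (-31 - 6)**2 = (-37)**2 = 1369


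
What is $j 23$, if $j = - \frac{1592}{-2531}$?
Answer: $\frac{36616}{2531} \approx 14.467$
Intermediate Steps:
$j = \frac{1592}{2531}$ ($j = \left(-1592\right) \left(- \frac{1}{2531}\right) = \frac{1592}{2531} \approx 0.629$)
$j 23 = \frac{1592}{2531} \cdot 23 = \frac{36616}{2531}$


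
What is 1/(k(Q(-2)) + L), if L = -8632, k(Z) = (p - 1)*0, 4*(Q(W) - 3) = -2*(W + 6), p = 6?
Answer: -1/8632 ≈ -0.00011585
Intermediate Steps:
Q(W) = -W/2 (Q(W) = 3 + (-2*(W + 6))/4 = 3 + (-2*(6 + W))/4 = 3 + (-12 - 2*W)/4 = 3 + (-3 - W/2) = -W/2)
k(Z) = 0 (k(Z) = (6 - 1)*0 = 5*0 = 0)
1/(k(Q(-2)) + L) = 1/(0 - 8632) = 1/(-8632) = -1/8632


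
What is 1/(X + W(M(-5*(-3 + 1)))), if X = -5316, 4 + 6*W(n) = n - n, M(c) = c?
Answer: -3/15950 ≈ -0.00018809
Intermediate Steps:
W(n) = -⅔ (W(n) = -⅔ + (n - n)/6 = -⅔ + (⅙)*0 = -⅔ + 0 = -⅔)
1/(X + W(M(-5*(-3 + 1)))) = 1/(-5316 - ⅔) = 1/(-15950/3) = -3/15950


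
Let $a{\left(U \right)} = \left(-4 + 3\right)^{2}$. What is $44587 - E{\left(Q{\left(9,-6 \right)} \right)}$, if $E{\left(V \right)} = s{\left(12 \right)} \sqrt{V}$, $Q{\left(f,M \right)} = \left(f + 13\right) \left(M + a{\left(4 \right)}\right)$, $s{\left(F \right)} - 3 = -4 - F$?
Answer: $44587 + 13 i \sqrt{110} \approx 44587.0 + 136.35 i$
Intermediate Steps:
$a{\left(U \right)} = 1$ ($a{\left(U \right)} = \left(-1\right)^{2} = 1$)
$s{\left(F \right)} = -1 - F$ ($s{\left(F \right)} = 3 - \left(4 + F\right) = -1 - F$)
$Q{\left(f,M \right)} = \left(1 + M\right) \left(13 + f\right)$ ($Q{\left(f,M \right)} = \left(f + 13\right) \left(M + 1\right) = \left(13 + f\right) \left(1 + M\right) = \left(1 + M\right) \left(13 + f\right)$)
$E{\left(V \right)} = - 13 \sqrt{V}$ ($E{\left(V \right)} = \left(-1 - 12\right) \sqrt{V} = - 13 \sqrt{V}$)
$44587 - E{\left(Q{\left(9,-6 \right)} \right)} = 44587 - - 13 \sqrt{13 + 9 + 13 \left(-6\right) - 54} = 44587 - - 13 \sqrt{13 + 9 - 78 - 54} = 44587 - - 13 \sqrt{-110} = 44587 - - 13 i \sqrt{110} = 44587 + 13 i \sqrt{110}$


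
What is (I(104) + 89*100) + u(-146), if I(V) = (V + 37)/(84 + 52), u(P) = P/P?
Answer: 1210677/136 ≈ 8902.0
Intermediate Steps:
u(P) = 1
I(V) = 37/136 + V/136 (I(V) = (37 + V)/136 = (37 + V)*(1/136) = 37/136 + V/136)
(I(104) + 89*100) + u(-146) = ((37/136 + (1/136)*104) + 89*100) + 1 = ((37/136 + 13/17) + 8900) + 1 = (141/136 + 8900) + 1 = 1210541/136 + 1 = 1210677/136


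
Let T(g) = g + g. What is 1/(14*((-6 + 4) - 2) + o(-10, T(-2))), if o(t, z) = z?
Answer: -1/60 ≈ -0.016667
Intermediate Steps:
T(g) = 2*g
1/(14*((-6 + 4) - 2) + o(-10, T(-2))) = 1/(14*((-6 + 4) - 2) + 2*(-2)) = 1/(14*(-2 - 2) - 4) = 1/(14*(-4) - 4) = 1/(-56 - 4) = 1/(-60) = -1/60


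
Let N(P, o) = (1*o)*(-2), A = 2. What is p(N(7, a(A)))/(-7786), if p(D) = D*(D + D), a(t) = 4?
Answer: -64/3893 ≈ -0.016440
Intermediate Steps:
N(P, o) = -2*o (N(P, o) = o*(-2) = -2*o)
p(D) = 2*D**2 (p(D) = D*(2*D) = 2*D**2)
p(N(7, a(A)))/(-7786) = (2*(-2*4)**2)/(-7786) = (2*(-8)**2)*(-1/7786) = (2*64)*(-1/7786) = 128*(-1/7786) = -64/3893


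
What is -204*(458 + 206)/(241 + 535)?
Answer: -16932/97 ≈ -174.56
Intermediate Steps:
-204*(458 + 206)/(241 + 535) = -135456/776 = -204*83/97 = -16932/97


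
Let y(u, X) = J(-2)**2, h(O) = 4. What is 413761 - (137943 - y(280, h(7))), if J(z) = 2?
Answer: 275822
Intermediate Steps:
y(u, X) = 4 (y(u, X) = 2**2 = 4)
413761 - (137943 - y(280, h(7))) = 413761 - (137943 - 1*4) = 413761 - (137943 - 4) = 413761 - 1*137939 = 413761 - 137939 = 275822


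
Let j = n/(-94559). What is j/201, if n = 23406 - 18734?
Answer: -4672/19006359 ≈ -0.00024581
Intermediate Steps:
n = 4672
j = -4672/94559 (j = 4672/(-94559) = 4672*(-1/94559) = -4672/94559 ≈ -0.049408)
j/201 = -4672/94559/201 = -4672/94559*1/201 = -4672/19006359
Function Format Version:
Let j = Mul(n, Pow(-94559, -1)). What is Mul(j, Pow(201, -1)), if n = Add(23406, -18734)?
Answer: Rational(-4672, 19006359) ≈ -0.00024581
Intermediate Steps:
n = 4672
j = Rational(-4672, 94559) (j = Mul(4672, Pow(-94559, -1)) = Mul(4672, Rational(-1, 94559)) = Rational(-4672, 94559) ≈ -0.049408)
Mul(j, Pow(201, -1)) = Mul(Rational(-4672, 94559), Pow(201, -1)) = Mul(Rational(-4672, 94559), Rational(1, 201)) = Rational(-4672, 19006359)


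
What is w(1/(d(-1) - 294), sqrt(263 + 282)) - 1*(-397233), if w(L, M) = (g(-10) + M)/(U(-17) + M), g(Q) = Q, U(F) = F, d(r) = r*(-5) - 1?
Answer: 101692023/256 + 7*sqrt(545)/256 ≈ 3.9724e+5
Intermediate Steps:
d(r) = -1 - 5*r (d(r) = -5*r - 1 = -1 - 5*r)
w(L, M) = (-10 + M)/(-17 + M)
w(1/(d(-1) - 294), sqrt(263 + 282)) - 1*(-397233) = (-10 + sqrt(263 + 282))/(-17 + sqrt(263 + 282)) - 1*(-397233) = (-10 + sqrt(545))/(-17 + sqrt(545)) + 397233 = 397233 + (-10 + sqrt(545))/(-17 + sqrt(545))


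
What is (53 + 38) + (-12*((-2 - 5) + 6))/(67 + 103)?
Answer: 7741/85 ≈ 91.071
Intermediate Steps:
(53 + 38) + (-12*((-2 - 5) + 6))/(67 + 103) = 91 + (-12*(-7 + 6))/170 = 91 + (-12*(-1))/170 = 91 + (1/170)*12 = 91 + 6/85 = 7741/85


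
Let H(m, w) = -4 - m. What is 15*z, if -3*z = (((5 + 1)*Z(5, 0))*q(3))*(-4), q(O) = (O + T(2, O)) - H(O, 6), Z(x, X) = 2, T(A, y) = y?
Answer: 3120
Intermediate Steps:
q(O) = 4 + 3*O (q(O) = (O + O) - (-4 - O) = 2*O + (4 + O) = 4 + 3*O)
z = 208 (z = -((5 + 1)*2)*(4 + 3*3)*(-4)/3 = -(6*2)*(4 + 9)*(-4)/3 = -12*13*(-4)/3 = -52*(-4) = -1/3*(-624) = 208)
15*z = 15*208 = 3120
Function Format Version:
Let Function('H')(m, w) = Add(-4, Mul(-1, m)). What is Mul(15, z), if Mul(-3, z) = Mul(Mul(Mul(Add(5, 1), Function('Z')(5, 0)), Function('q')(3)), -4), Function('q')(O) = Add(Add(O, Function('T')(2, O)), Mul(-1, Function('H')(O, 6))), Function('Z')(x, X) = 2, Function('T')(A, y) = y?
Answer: 3120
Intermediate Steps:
Function('q')(O) = Add(4, Mul(3, O)) (Function('q')(O) = Add(Add(O, O), Mul(-1, Add(-4, Mul(-1, O)))) = Add(Mul(2, O), Add(4, O)) = Add(4, Mul(3, O)))
z = 208 (z = Mul(Rational(-1, 3), Mul(Mul(Mul(Add(5, 1), 2), Add(4, Mul(3, 3))), -4)) = Mul(Rational(-1, 3), Mul(Mul(Mul(6, 2), Add(4, 9)), -4)) = Mul(Rational(-1, 3), Mul(Mul(12, 13), -4)) = Mul(Rational(-1, 3), Mul(156, -4)) = Mul(Rational(-1, 3), -624) = 208)
Mul(15, z) = Mul(15, 208) = 3120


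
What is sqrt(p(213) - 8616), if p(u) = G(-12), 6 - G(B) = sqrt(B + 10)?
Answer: sqrt(-8610 - I*sqrt(2)) ≈ 0.0076 - 92.79*I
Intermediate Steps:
G(B) = 6 - sqrt(10 + B) (G(B) = 6 - sqrt(B + 10) = 6 - sqrt(10 + B))
p(u) = 6 - I*sqrt(2) (p(u) = 6 - sqrt(10 - 12) = 6 - sqrt(-2) = 6 - I*sqrt(2))
sqrt(p(213) - 8616) = sqrt((6 - I*sqrt(2)) - 8616) = sqrt(-8610 - I*sqrt(2))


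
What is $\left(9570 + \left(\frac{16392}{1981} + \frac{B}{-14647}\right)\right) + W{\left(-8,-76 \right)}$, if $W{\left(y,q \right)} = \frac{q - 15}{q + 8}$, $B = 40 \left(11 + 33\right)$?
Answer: $\frac{18900991197009}{1973068076} \approx 9579.5$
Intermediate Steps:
$B = 1760$ ($B = 40 \cdot 44 = 1760$)
$W{\left(y,q \right)} = \frac{-15 + q}{8 + q}$
$\left(9570 + \left(\frac{16392}{1981} + \frac{B}{-14647}\right)\right) + W{\left(-8,-76 \right)} = \left(9570 + \left(\frac{16392}{1981} + \frac{1760}{-14647}\right)\right) + \frac{-15 - 76}{8 - 76} = \left(9570 + \left(16392 \cdot \frac{1}{1981} + 1760 \left(- \frac{1}{14647}\right)\right)\right) + \frac{1}{-68} \left(-91\right) = \left(9570 + \left(\frac{16392}{1981} - \frac{1760}{14647}\right)\right) - - \frac{91}{68} = \left(9570 + \frac{236607064}{29015707}\right) + \frac{91}{68} = \frac{277916923054}{29015707} + \frac{91}{68} = \frac{18900991197009}{1973068076}$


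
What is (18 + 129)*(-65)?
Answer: -9555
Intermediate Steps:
(18 + 129)*(-65) = 147*(-65) = -9555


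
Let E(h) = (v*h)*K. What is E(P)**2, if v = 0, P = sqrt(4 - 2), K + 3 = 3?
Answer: 0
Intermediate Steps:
K = 0 (K = -3 + 3 = 0)
P = sqrt(2) ≈ 1.4142
E(h) = 0 (E(h) = (0*h)*0 = 0*0 = 0)
E(P)**2 = 0**2 = 0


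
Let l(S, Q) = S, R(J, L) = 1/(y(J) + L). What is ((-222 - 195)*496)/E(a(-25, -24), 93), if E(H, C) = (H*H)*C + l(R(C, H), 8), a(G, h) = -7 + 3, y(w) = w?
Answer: -18408048/132433 ≈ -139.00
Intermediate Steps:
R(J, L) = 1/(J + L)
a(G, h) = -4
E(H, C) = 1/(C + H) + C*H**2 (E(H, C) = (H*H)*C + 1/(C + H) = H**2*C + 1/(C + H) = C*H**2 + 1/(C + H) = 1/(C + H) + C*H**2)
((-222 - 195)*496)/E(a(-25, -24), 93) = ((-222 - 195)*496)/(((1 + 93*(-4)**2*(93 - 4))/(93 - 4))) = (-417*496)/(((1 + 93*16*89)/89)) = -206832*89/(1 + 132432) = -206832/((1/89)*132433) = -206832/132433/89 = -206832*89/132433 = -18408048/132433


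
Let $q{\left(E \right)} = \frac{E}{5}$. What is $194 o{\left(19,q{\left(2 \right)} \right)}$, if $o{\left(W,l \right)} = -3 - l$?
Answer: $- \frac{3298}{5} \approx -659.6$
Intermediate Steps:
$q{\left(E \right)} = \frac{E}{5}$ ($q{\left(E \right)} = E \frac{1}{5} = \frac{E}{5}$)
$194 o{\left(19,q{\left(2 \right)} \right)} = 194 \left(-3 - \frac{1}{5} \cdot 2\right) = 194 \left(-3 - \frac{2}{5}\right) = 194 \left(- \frac{17}{5}\right) = - \frac{3298}{5}$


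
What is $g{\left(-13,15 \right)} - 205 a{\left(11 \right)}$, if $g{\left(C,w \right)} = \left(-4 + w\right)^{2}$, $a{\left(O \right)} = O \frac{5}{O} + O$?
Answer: $-3159$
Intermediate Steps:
$a{\left(O \right)} = 5 + O$
$g{\left(-13,15 \right)} - 205 a{\left(11 \right)} = \left(-4 + 15\right)^{2} - 205 \left(5 + 11\right) = 11^{2} - 3280 = 121 - 3280 = -3159$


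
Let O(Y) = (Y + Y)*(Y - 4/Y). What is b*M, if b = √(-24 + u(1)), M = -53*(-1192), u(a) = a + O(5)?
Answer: 63176*√19 ≈ 2.7538e+5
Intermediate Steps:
O(Y) = 2*Y*(Y - 4/Y) (O(Y) = (2*Y)*(Y - 4/Y) = 2*Y*(Y - 4/Y))
u(a) = 42 + a (u(a) = a + (-8 + 2*5²) = a + (-8 + 2*25) = a + (-8 + 50) = a + 42 = 42 + a)
M = 63176
b = √19 (b = √(-24 + (42 + 1)) = √(-24 + 43) = √19 ≈ 4.3589)
b*M = √19*63176 = 63176*√19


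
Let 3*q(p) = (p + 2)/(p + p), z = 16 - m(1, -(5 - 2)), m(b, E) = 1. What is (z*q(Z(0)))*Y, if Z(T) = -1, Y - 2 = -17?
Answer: 75/2 ≈ 37.500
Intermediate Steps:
Y = -15 (Y = 2 - 17 = -15)
z = 15 (z = 16 - 1*1 = 16 - 1 = 15)
q(p) = (2 + p)/(6*p) (q(p) = ((p + 2)/(p + p))/3 = ((2 + p)/((2*p)))/3 = ((2 + p)*(1/(2*p)))/3 = ((2 + p)/(2*p))/3 = (2 + p)/(6*p))
(z*q(Z(0)))*Y = (15*((⅙)*(2 - 1)/(-1)))*(-15) = (15*((⅙)*(-1)*1))*(-15) = (15*(-⅙))*(-15) = -5/2*(-15) = 75/2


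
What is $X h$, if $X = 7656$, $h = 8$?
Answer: $61248$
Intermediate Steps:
$X h = 7656 \cdot 8 = 61248$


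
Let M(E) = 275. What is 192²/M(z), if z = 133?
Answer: 36864/275 ≈ 134.05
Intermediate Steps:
192²/M(z) = 192²/275 = 36864*(1/275) = 36864/275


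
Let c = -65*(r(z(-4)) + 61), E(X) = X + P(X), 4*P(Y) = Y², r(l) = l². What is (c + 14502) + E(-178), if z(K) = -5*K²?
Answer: -397720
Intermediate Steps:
P(Y) = Y²/4
E(X) = X + X²/4
c = -419965 (c = -65*((-5*(-4)²)² + 61) = -65*((-5*16)² + 61) = -65*((-80)² + 61) = -65*(6400 + 61) = -65*6461 = -419965)
(c + 14502) + E(-178) = (-419965 + 14502) + (¼)*(-178)*(4 - 178) = -405463 + (¼)*(-178)*(-174) = -405463 + 7743 = -397720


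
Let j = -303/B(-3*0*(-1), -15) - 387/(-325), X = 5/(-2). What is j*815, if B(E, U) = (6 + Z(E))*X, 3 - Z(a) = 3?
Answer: 1133176/65 ≈ 17433.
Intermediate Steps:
X = -5/2 (X = 5*(-½) = -5/2 ≈ -2.5000)
Z(a) = 0 (Z(a) = 3 - 1*3 = 3 - 3 = 0)
B(E, U) = -15 (B(E, U) = (6 + 0)*(-5/2) = 6*(-5/2) = -15)
j = 6952/325 (j = -303/(-15) - 387/(-325) = -303*(-1/15) - 387*(-1/325) = 101/5 + 387/325 = 6952/325 ≈ 21.391)
j*815 = (6952/325)*815 = 1133176/65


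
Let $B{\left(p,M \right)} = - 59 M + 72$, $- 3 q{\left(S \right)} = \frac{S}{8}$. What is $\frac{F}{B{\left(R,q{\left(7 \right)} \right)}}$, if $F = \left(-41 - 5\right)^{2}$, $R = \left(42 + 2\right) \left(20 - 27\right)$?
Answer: $\frac{50784}{2141} \approx 23.72$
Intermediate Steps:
$q{\left(S \right)} = - \frac{S}{24}$ ($q{\left(S \right)} = - \frac{S \frac{1}{8}}{3} = - \frac{\frac{1}{8} S}{3} = - \frac{S}{24}$)
$R = -308$ ($R = 44 \left(-7\right) = -308$)
$B{\left(p,M \right)} = 72 - 59 M$
$F = 2116$ ($F = \left(-46\right)^{2} = 2116$)
$\frac{F}{B{\left(R,q{\left(7 \right)} \right)}} = \frac{2116}{72 - 59 \left(\left(- \frac{1}{24}\right) 7\right)} = \frac{2116}{72 - - \frac{413}{24}} = \frac{2116}{72 + \frac{413}{24}} = \frac{2116}{\frac{2141}{24}} = 2116 \cdot \frac{24}{2141} = \frac{50784}{2141}$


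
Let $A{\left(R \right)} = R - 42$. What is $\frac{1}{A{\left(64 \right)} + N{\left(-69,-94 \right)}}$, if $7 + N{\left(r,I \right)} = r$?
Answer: $- \frac{1}{54} \approx -0.018519$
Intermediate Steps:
$N{\left(r,I \right)} = -7 + r$
$A{\left(R \right)} = -42 + R$ ($A{\left(R \right)} = R - 42 = -42 + R$)
$\frac{1}{A{\left(64 \right)} + N{\left(-69,-94 \right)}} = \frac{1}{\left(-42 + 64\right) - 76} = \frac{1}{22 - 76} = \frac{1}{-54} = - \frac{1}{54}$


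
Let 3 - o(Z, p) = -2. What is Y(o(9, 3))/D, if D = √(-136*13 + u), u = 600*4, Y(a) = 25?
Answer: 25*√158/316 ≈ 0.99445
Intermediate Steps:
o(Z, p) = 5 (o(Z, p) = 3 - 1*(-2) = 3 + 2 = 5)
u = 2400
D = 2*√158 (D = √(-136*13 + 2400) = √(-1768 + 2400) = √632 = 2*√158 ≈ 25.140)
Y(o(9, 3))/D = 25/((2*√158)) = 25*(√158/316) = 25*√158/316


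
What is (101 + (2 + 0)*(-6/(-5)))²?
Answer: 267289/25 ≈ 10692.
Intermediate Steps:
(101 + (2 + 0)*(-6/(-5)))² = (101 + 2*(-6*(-⅕)))² = (101 + 2*(6/5))² = (101 + 12/5)² = (517/5)² = 267289/25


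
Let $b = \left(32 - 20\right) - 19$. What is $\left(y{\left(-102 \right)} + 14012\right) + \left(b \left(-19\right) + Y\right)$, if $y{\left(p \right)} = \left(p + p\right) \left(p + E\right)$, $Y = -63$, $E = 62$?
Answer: $22242$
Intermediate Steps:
$b = -7$ ($b = 12 - 19 = -7$)
$y{\left(p \right)} = 2 p \left(62 + p\right)$ ($y{\left(p \right)} = \left(p + p\right) \left(p + 62\right) = 2 p \left(62 + p\right)$)
$\left(y{\left(-102 \right)} + 14012\right) + \left(b \left(-19\right) + Y\right) = \left(2 \left(-102\right) \left(62 - 102\right) + 14012\right) - -70 = \left(2 \left(-102\right) \left(-40\right) + 14012\right) + \left(133 - 63\right) = \left(8160 + 14012\right) + 70 = 22172 + 70 = 22242$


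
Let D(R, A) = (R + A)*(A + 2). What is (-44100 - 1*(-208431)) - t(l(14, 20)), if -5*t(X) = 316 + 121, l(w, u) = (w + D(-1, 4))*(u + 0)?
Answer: 822092/5 ≈ 1.6442e+5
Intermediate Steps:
D(R, A) = (2 + A)*(A + R) (D(R, A) = (A + R)*(2 + A) = (2 + A)*(A + R))
l(w, u) = u*(18 + w) (l(w, u) = (w + (4² + 2*4 + 2*(-1) + 4*(-1)))*(u + 0) = (w + (16 + 8 - 2 - 4))*u = (w + 18)*u = (18 + w)*u = u*(18 + w))
t(X) = -437/5 (t(X) = -(316 + 121)/5 = -⅕*437 = -437/5)
(-44100 - 1*(-208431)) - t(l(14, 20)) = (-44100 - 1*(-208431)) - 1*(-437/5) = (-44100 + 208431) + 437/5 = 164331 + 437/5 = 822092/5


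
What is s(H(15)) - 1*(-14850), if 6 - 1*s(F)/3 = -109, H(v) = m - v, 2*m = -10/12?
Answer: 15195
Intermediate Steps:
m = -5/12 (m = (-10/12)/2 = (-10*1/12)/2 = (½)*(-⅚) = -5/12 ≈ -0.41667)
H(v) = -5/12 - v
s(F) = 345 (s(F) = 18 - 3*(-109) = 18 + 327 = 345)
s(H(15)) - 1*(-14850) = 345 - 1*(-14850) = 345 + 14850 = 15195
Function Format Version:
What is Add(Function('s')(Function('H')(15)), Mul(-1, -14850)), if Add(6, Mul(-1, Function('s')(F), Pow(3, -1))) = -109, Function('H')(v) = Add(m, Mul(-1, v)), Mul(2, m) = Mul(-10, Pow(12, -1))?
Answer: 15195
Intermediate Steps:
m = Rational(-5, 12) (m = Mul(Rational(1, 2), Mul(-10, Pow(12, -1))) = Mul(Rational(1, 2), Mul(-10, Rational(1, 12))) = Mul(Rational(1, 2), Rational(-5, 6)) = Rational(-5, 12) ≈ -0.41667)
Function('H')(v) = Add(Rational(-5, 12), Mul(-1, v))
Function('s')(F) = 345 (Function('s')(F) = Add(18, Mul(-3, -109)) = Add(18, 327) = 345)
Add(Function('s')(Function('H')(15)), Mul(-1, -14850)) = Add(345, Mul(-1, -14850)) = Add(345, 14850) = 15195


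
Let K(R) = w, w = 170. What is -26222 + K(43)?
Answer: -26052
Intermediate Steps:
K(R) = 170
-26222 + K(43) = -26222 + 170 = -26052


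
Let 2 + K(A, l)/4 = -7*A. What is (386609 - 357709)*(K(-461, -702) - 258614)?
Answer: -7101134600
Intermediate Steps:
K(A, l) = -8 - 28*A (K(A, l) = -8 + 4*(-7*A) = -8 - 28*A)
(386609 - 357709)*(K(-461, -702) - 258614) = (386609 - 357709)*((-8 - 28*(-461)) - 258614) = 28900*((-8 + 12908) - 258614) = 28900*(12900 - 258614) = 28900*(-245714) = -7101134600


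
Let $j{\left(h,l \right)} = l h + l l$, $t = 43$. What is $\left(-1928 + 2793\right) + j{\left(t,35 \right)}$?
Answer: $3595$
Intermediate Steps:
$j{\left(h,l \right)} = l^{2} + h l$ ($j{\left(h,l \right)} = h l + l^{2} = l^{2} + h l$)
$\left(-1928 + 2793\right) + j{\left(t,35 \right)} = \left(-1928 + 2793\right) + 35 \left(43 + 35\right) = 865 + 35 \cdot 78 = 865 + 2730 = 3595$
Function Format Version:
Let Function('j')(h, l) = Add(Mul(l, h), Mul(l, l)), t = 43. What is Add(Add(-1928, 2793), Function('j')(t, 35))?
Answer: 3595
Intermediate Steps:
Function('j')(h, l) = Add(Pow(l, 2), Mul(h, l)) (Function('j')(h, l) = Add(Mul(h, l), Pow(l, 2)) = Add(Pow(l, 2), Mul(h, l)))
Add(Add(-1928, 2793), Function('j')(t, 35)) = Add(Add(-1928, 2793), Mul(35, Add(43, 35))) = Add(865, Mul(35, 78)) = Add(865, 2730) = 3595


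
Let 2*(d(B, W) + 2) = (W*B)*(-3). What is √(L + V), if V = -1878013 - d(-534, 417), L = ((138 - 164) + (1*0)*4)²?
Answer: 2*I*√552838 ≈ 1487.1*I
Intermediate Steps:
d(B, W) = -2 - 3*B*W/2 (d(B, W) = -2 + ((W*B)*(-3))/2 = -2 + ((B*W)*(-3))/2 = -2 + (-3*B*W)/2 = -2 - 3*B*W/2)
L = 676 (L = (-26 + 0*4)² = (-26 + 0)² = (-26)² = 676)
V = -2212028 (V = -1878013 - (-2 - 3/2*(-534)*417) = -1878013 - (-2 + 334017) = -1878013 - 1*334015 = -1878013 - 334015 = -2212028)
√(L + V) = √(676 - 2212028) = √(-2211352) = 2*I*√552838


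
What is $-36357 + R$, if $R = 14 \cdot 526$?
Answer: $-28993$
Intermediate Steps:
$R = 7364$
$-36357 + R = -36357 + 7364 = -28993$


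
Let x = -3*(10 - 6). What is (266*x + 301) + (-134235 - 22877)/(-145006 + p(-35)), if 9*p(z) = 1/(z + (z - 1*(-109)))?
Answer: -147088384243/50897105 ≈ -2889.9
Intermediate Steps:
x = -12 (x = -3*4 = -12)
p(z) = 1/(9*(109 + 2*z)) (p(z) = 1/(9*(z + (z - 1*(-109)))) = 1/(9*(z + (z + 109))) = 1/(9*(z + (109 + z))) = 1/(9*(109 + 2*z)))
(266*x + 301) + (-134235 - 22877)/(-145006 + p(-35)) = (266*(-12) + 301) + (-134235 - 22877)/(-145006 + 1/(9*(109 + 2*(-35)))) = (-3192 + 301) - 157112/(-145006 + 1/(9*(109 - 70))) = -2891 - 157112/(-145006 + (⅑)/39) = -2891 - 157112/(-145006 + (⅑)*(1/39)) = -2891 - 157112/(-145006 + 1/351) = -2891 - 157112/(-50897105/351) = -2891 - 157112*(-351/50897105) = -2891 + 55146312/50897105 = -147088384243/50897105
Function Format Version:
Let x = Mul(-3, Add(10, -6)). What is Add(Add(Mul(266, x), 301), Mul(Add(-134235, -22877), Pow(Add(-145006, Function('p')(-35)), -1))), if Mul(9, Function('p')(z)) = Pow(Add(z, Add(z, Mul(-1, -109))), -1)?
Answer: Rational(-147088384243, 50897105) ≈ -2889.9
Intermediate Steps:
x = -12 (x = Mul(-3, 4) = -12)
Function('p')(z) = Mul(Rational(1, 9), Pow(Add(109, Mul(2, z)), -1)) (Function('p')(z) = Mul(Rational(1, 9), Pow(Add(z, Add(z, Mul(-1, -109))), -1)) = Mul(Rational(1, 9), Pow(Add(z, Add(z, 109)), -1)) = Mul(Rational(1, 9), Pow(Add(z, Add(109, z)), -1)) = Mul(Rational(1, 9), Pow(Add(109, Mul(2, z)), -1)))
Add(Add(Mul(266, x), 301), Mul(Add(-134235, -22877), Pow(Add(-145006, Function('p')(-35)), -1))) = Add(Add(Mul(266, -12), 301), Mul(Add(-134235, -22877), Pow(Add(-145006, Mul(Rational(1, 9), Pow(Add(109, Mul(2, -35)), -1))), -1))) = Add(Add(-3192, 301), Mul(-157112, Pow(Add(-145006, Mul(Rational(1, 9), Pow(Add(109, -70), -1))), -1))) = Add(-2891, Mul(-157112, Pow(Add(-145006, Mul(Rational(1, 9), Pow(39, -1))), -1))) = Add(-2891, Mul(-157112, Pow(Add(-145006, Mul(Rational(1, 9), Rational(1, 39))), -1))) = Add(-2891, Mul(-157112, Pow(Add(-145006, Rational(1, 351)), -1))) = Add(-2891, Mul(-157112, Pow(Rational(-50897105, 351), -1))) = Add(-2891, Mul(-157112, Rational(-351, 50897105))) = Add(-2891, Rational(55146312, 50897105)) = Rational(-147088384243, 50897105)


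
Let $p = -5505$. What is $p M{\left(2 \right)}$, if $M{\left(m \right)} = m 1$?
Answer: $-11010$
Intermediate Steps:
$M{\left(m \right)} = m$
$p M{\left(2 \right)} = \left(-5505\right) 2 = -11010$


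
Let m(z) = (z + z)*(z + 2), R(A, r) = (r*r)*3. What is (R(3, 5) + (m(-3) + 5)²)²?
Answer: 38416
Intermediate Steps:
R(A, r) = 3*r² (R(A, r) = r²*3 = 3*r²)
m(z) = 2*z*(2 + z) (m(z) = (2*z)*(2 + z) = 2*z*(2 + z))
(R(3, 5) + (m(-3) + 5)²)² = (3*5² + (2*(-3)*(2 - 3) + 5)²)² = (3*25 + (2*(-3)*(-1) + 5)²)² = (75 + (6 + 5)²)² = (75 + 11²)² = (75 + 121)² = 196² = 38416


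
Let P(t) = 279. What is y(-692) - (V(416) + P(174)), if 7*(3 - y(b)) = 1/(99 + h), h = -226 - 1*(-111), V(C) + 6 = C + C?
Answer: -123423/112 ≈ -1102.0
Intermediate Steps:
V(C) = -6 + 2*C (V(C) = -6 + (C + C) = -6 + 2*C)
h = -115 (h = -226 + 111 = -115)
y(b) = 337/112 (y(b) = 3 - 1/(7*(99 - 115)) = 3 - ⅐/(-16) = 3 - ⅐*(-1/16) = 3 + 1/112 = 337/112)
y(-692) - (V(416) + P(174)) = 337/112 - ((-6 + 2*416) + 279) = 337/112 - ((-6 + 832) + 279) = 337/112 - (826 + 279) = 337/112 - 1*1105 = 337/112 - 1105 = -123423/112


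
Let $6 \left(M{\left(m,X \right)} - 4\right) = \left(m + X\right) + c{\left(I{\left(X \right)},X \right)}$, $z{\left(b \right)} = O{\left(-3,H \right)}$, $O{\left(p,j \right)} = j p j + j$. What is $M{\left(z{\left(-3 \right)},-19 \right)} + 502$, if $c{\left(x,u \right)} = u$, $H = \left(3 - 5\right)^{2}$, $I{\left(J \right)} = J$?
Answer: $\frac{1477}{3} \approx 492.33$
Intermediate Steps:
$H = 4$ ($H = \left(-2\right)^{2} = 4$)
$O{\left(p,j \right)} = j + p j^{2}$ ($O{\left(p,j \right)} = p j^{2} + j = j + p j^{2}$)
$z{\left(b \right)} = -44$ ($z{\left(b \right)} = 4 \left(1 + 4 \left(-3\right)\right) = 4 \left(1 - 12\right) = 4 \left(-11\right) = -44$)
$M{\left(m,X \right)} = 4 + \frac{X}{3} + \frac{m}{6}$ ($M{\left(m,X \right)} = 4 + \frac{\left(m + X\right) + X}{6} = 4 + \frac{\left(X + m\right) + X}{6} = 4 + \frac{m + 2 X}{6} = 4 + \left(\frac{X}{3} + \frac{m}{6}\right) = 4 + \frac{X}{3} + \frac{m}{6}$)
$M{\left(z{\left(-3 \right)},-19 \right)} + 502 = \left(4 + \frac{1}{3} \left(-19\right) + \frac{1}{6} \left(-44\right)\right) + 502 = \left(4 - \frac{19}{3} - \frac{22}{3}\right) + 502 = - \frac{29}{3} + 502 = \frac{1477}{3}$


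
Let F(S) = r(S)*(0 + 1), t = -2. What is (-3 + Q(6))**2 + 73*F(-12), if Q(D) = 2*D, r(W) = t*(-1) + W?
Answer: -649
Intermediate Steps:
r(W) = 2 + W (r(W) = -2*(-1) + W = 2 + W)
F(S) = 2 + S (F(S) = (2 + S)*(0 + 1) = (2 + S)*1 = 2 + S)
(-3 + Q(6))**2 + 73*F(-12) = (-3 + 2*6)**2 + 73*(2 - 12) = (-3 + 12)**2 + 73*(-10) = 9**2 - 730 = 81 - 730 = -649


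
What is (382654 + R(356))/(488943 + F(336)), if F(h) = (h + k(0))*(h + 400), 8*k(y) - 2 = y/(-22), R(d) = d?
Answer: 22530/43319 ≈ 0.52009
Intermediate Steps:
k(y) = ¼ - y/176 (k(y) = ¼ + (y/(-22))/8 = ¼ + (y*(-1/22))/8 = ¼ + (-y/22)/8 = ¼ - y/176)
F(h) = (400 + h)*(¼ + h) (F(h) = (h + (¼ - 1/176*0))*(h + 400) = (h + (¼ + 0))*(400 + h) = (h + ¼)*(400 + h) = (¼ + h)*(400 + h) = (400 + h)*(¼ + h))
(382654 + R(356))/(488943 + F(336)) = (382654 + 356)/(488943 + (100 + 336² + (1601/4)*336)) = 383010/(488943 + (100 + 112896 + 134484)) = 383010/(488943 + 247480) = 383010/736423 = 383010*(1/736423) = 22530/43319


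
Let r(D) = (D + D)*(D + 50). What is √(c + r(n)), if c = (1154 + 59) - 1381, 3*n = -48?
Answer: 2*I*√314 ≈ 35.44*I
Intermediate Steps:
n = -16 (n = (⅓)*(-48) = -16)
c = -168 (c = 1213 - 1381 = -168)
r(D) = 2*D*(50 + D) (r(D) = (2*D)*(50 + D) = 2*D*(50 + D))
√(c + r(n)) = √(-168 + 2*(-16)*(50 - 16)) = √(-168 + 2*(-16)*34) = √(-168 - 1088) = √(-1256) = 2*I*√314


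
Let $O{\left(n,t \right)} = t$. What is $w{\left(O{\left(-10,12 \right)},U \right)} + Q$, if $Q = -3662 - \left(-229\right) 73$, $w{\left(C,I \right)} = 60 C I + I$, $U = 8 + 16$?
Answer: $30359$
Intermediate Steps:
$U = 24$
$w{\left(C,I \right)} = I + 60 C I$ ($w{\left(C,I \right)} = 60 C I + I = I + 60 C I$)
$Q = 13055$ ($Q = -3662 - -16717 = -3662 + 16717 = 13055$)
$w{\left(O{\left(-10,12 \right)},U \right)} + Q = 24 \left(1 + 60 \cdot 12\right) + 13055 = 24 \left(1 + 720\right) + 13055 = 24 \cdot 721 + 13055 = 17304 + 13055 = 30359$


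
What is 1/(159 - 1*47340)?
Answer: -1/47181 ≈ -2.1195e-5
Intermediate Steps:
1/(159 - 1*47340) = 1/(159 - 47340) = 1/(-47181) = -1/47181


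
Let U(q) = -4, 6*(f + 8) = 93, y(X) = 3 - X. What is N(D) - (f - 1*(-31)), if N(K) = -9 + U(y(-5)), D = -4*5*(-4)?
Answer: -103/2 ≈ -51.500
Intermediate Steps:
f = 15/2 (f = -8 + (1/6)*93 = -8 + 31/2 = 15/2 ≈ 7.5000)
D = 80 (D = -20*(-4) = 80)
N(K) = -13 (N(K) = -9 - 4 = -13)
N(D) - (f - 1*(-31)) = -13 - (15/2 - 1*(-31)) = -13 - (15/2 + 31) = -13 - 1*77/2 = -13 - 77/2 = -103/2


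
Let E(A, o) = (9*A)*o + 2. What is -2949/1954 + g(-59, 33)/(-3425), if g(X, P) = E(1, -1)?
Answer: -10086647/6692450 ≈ -1.5072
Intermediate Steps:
E(A, o) = 2 + 9*A*o (E(A, o) = 9*A*o + 2 = 2 + 9*A*o)
g(X, P) = -7 (g(X, P) = 2 + 9*1*(-1) = 2 - 9 = -7)
-2949/1954 + g(-59, 33)/(-3425) = -2949/1954 - 7/(-3425) = -2949*1/1954 - 7*(-1/3425) = -2949/1954 + 7/3425 = -10086647/6692450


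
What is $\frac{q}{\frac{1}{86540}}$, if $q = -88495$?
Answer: $-7658357300$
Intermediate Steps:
$\frac{q}{\frac{1}{86540}} = - \frac{88495}{\frac{1}{86540}} = - 88495 \frac{1}{\frac{1}{86540}} = \left(-88495\right) 86540 = -7658357300$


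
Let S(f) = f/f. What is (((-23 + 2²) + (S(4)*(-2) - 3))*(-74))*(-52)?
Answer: -92352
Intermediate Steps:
S(f) = 1
(((-23 + 2²) + (S(4)*(-2) - 3))*(-74))*(-52) = (((-23 + 2²) + (1*(-2) - 3))*(-74))*(-52) = (((-23 + 4) + (-2 - 3))*(-74))*(-52) = ((-19 - 5)*(-74))*(-52) = -24*(-74)*(-52) = 1776*(-52) = -92352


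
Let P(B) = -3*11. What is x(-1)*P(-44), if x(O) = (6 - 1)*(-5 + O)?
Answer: 990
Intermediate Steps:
x(O) = -25 + 5*O (x(O) = 5*(-5 + O) = -25 + 5*O)
P(B) = -33
x(-1)*P(-44) = (-25 + 5*(-1))*(-33) = (-25 - 5)*(-33) = -30*(-33) = 990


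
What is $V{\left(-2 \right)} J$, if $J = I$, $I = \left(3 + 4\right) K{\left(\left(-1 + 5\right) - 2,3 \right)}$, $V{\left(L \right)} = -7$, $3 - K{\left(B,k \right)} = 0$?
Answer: $-147$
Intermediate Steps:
$K{\left(B,k \right)} = 3$ ($K{\left(B,k \right)} = 3 - 0 = 3 + 0 = 3$)
$I = 21$ ($I = \left(3 + 4\right) 3 = 7 \cdot 3 = 21$)
$J = 21$
$V{\left(-2 \right)} J = \left(-7\right) 21 = -147$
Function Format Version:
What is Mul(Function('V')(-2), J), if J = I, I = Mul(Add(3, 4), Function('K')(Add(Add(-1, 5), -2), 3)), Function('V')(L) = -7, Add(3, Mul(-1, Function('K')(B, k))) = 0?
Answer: -147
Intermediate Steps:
Function('K')(B, k) = 3 (Function('K')(B, k) = Add(3, Mul(-1, 0)) = Add(3, 0) = 3)
I = 21 (I = Mul(Add(3, 4), 3) = Mul(7, 3) = 21)
J = 21
Mul(Function('V')(-2), J) = Mul(-7, 21) = -147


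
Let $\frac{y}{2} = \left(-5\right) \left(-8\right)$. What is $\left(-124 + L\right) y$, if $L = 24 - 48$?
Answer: $-11840$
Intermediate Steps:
$L = -24$ ($L = 24 - 48 = -24$)
$y = 80$ ($y = 2 \left(\left(-5\right) \left(-8\right)\right) = 2 \cdot 40 = 80$)
$\left(-124 + L\right) y = \left(-124 - 24\right) 80 = \left(-148\right) 80 = -11840$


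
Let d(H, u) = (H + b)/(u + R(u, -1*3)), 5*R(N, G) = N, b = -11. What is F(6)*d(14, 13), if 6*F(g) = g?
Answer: 5/26 ≈ 0.19231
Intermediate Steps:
R(N, G) = N/5
F(g) = g/6
d(H, u) = 5*(-11 + H)/(6*u) (d(H, u) = (H - 11)/(u + u/5) = (-11 + H)/((6*u/5)) = (-11 + H)*(5/(6*u)) = 5*(-11 + H)/(6*u))
F(6)*d(14, 13) = ((⅙)*6)*((⅚)*(-11 + 14)/13) = 1*((⅚)*(1/13)*3) = 1*(5/26) = 5/26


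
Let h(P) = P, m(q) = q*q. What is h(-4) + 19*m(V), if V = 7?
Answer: 927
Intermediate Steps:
m(q) = q²
h(-4) + 19*m(V) = -4 + 19*7² = -4 + 19*49 = -4 + 931 = 927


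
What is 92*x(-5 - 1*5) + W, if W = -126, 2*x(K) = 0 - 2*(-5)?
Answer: 334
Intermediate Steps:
x(K) = 5 (x(K) = (0 - 2*(-5))/2 = (0 + 10)/2 = (½)*10 = 5)
92*x(-5 - 1*5) + W = 92*5 - 126 = 460 - 126 = 334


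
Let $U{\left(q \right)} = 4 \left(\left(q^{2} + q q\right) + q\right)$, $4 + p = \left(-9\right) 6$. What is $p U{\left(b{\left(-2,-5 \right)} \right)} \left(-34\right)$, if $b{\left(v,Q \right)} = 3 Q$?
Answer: $3431280$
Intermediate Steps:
$p = -58$ ($p = -4 - 54 = -58$)
$U{\left(q \right)} = 4 q + 8 q^{2}$ ($U{\left(q \right)} = 4 \left(\left(q^{2} + q^{2}\right) + q\right) = 4 \left(2 q^{2} + q\right) = 4 \left(q + 2 q^{2}\right) = 4 q + 8 q^{2}$)
$p U{\left(b{\left(-2,-5 \right)} \right)} \left(-34\right) = - 58 \cdot 4 \cdot 3 \left(-5\right) \left(1 + 2 \cdot 3 \left(-5\right)\right) \left(-34\right) = - 58 \cdot 4 \left(-15\right) \left(1 + 2 \left(-15\right)\right) \left(-34\right) = - 58 \cdot 4 \left(-15\right) \left(1 - 30\right) \left(-34\right) = - 58 \cdot 4 \left(-15\right) \left(-29\right) \left(-34\right) = \left(-58\right) 1740 \left(-34\right) = \left(-100920\right) \left(-34\right) = 3431280$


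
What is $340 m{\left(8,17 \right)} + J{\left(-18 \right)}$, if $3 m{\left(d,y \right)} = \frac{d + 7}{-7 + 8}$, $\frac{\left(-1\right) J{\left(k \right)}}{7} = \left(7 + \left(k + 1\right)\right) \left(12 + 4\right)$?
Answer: $2820$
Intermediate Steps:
$J{\left(k \right)} = -896 - 112 k$ ($J{\left(k \right)} = - 7 \left(7 + \left(k + 1\right)\right) \left(12 + 4\right) = - 7 \left(7 + \left(1 + k\right)\right) 16 = - 7 \left(8 + k\right) 16 = - 7 \left(128 + 16 k\right) = -896 - 112 k$)
$m{\left(d,y \right)} = \frac{7}{3} + \frac{d}{3}$ ($m{\left(d,y \right)} = \frac{\left(d + 7\right) \frac{1}{-7 + 8}}{3} = \frac{\left(7 + d\right) 1^{-1}}{3} = \frac{\left(7 + d\right) 1}{3} = \frac{7 + d}{3} = \frac{7}{3} + \frac{d}{3}$)
$340 m{\left(8,17 \right)} + J{\left(-18 \right)} = 340 \left(\frac{7}{3} + \frac{1}{3} \cdot 8\right) - -1120 = 340 \left(\frac{7}{3} + \frac{8}{3}\right) + \left(-896 + 2016\right) = 340 \cdot 5 + 1120 = 1700 + 1120 = 2820$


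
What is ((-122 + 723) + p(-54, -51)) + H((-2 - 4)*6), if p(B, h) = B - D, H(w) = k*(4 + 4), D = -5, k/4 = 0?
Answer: 552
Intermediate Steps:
k = 0 (k = 4*0 = 0)
H(w) = 0 (H(w) = 0*(4 + 4) = 0*8 = 0)
p(B, h) = 5 + B (p(B, h) = B - 1*(-5) = B + 5 = 5 + B)
((-122 + 723) + p(-54, -51)) + H((-2 - 4)*6) = ((-122 + 723) + (5 - 54)) + 0 = (601 - 49) + 0 = 552 + 0 = 552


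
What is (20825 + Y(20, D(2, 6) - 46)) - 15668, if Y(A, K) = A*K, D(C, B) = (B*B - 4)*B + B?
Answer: 8197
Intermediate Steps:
D(C, B) = B + B*(-4 + B²) (D(C, B) = (B² - 4)*B + B = (-4 + B²)*B + B = B*(-4 + B²) + B = B + B*(-4 + B²))
(20825 + Y(20, D(2, 6) - 46)) - 15668 = (20825 + 20*(6*(-3 + 6²) - 46)) - 15668 = (20825 + 20*(6*(-3 + 36) - 46)) - 15668 = (20825 + 20*(6*33 - 46)) - 15668 = (20825 + 20*(198 - 46)) - 15668 = (20825 + 20*152) - 15668 = (20825 + 3040) - 15668 = 23865 - 15668 = 8197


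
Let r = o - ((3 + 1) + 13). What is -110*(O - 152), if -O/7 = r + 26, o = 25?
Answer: 42900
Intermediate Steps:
r = 8 (r = 25 - ((3 + 1) + 13) = 25 - (4 + 13) = 25 - 1*17 = 25 - 17 = 8)
O = -238 (O = -7*(8 + 26) = -7*34 = -238)
-110*(O - 152) = -110*(-238 - 152) = -110*(-390) = 42900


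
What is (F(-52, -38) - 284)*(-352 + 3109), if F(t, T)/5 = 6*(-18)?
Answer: -2271768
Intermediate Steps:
F(t, T) = -540 (F(t, T) = 5*(6*(-18)) = 5*(-108) = -540)
(F(-52, -38) - 284)*(-352 + 3109) = (-540 - 284)*(-352 + 3109) = -824*2757 = -2271768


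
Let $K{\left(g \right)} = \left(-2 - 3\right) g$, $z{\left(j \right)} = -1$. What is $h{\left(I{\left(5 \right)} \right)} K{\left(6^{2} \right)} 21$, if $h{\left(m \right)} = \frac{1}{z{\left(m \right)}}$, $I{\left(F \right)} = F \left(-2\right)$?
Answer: $3780$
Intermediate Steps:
$I{\left(F \right)} = - 2 F$
$h{\left(m \right)} = -1$ ($h{\left(m \right)} = \frac{1}{-1} = -1$)
$K{\left(g \right)} = - 5 g$
$h{\left(I{\left(5 \right)} \right)} K{\left(6^{2} \right)} 21 = - \left(-5\right) 6^{2} \cdot 21 = - \left(-5\right) 36 \cdot 21 = \left(-1\right) \left(-180\right) 21 = 180 \cdot 21 = 3780$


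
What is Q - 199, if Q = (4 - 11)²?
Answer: -150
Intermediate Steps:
Q = 49 (Q = (-7)² = 49)
Q - 199 = 49 - 199 = -150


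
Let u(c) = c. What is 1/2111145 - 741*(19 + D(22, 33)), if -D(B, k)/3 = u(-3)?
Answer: -43802036459/2111145 ≈ -20748.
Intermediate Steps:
D(B, k) = 9 (D(B, k) = -3*(-3) = 9)
1/2111145 - 741*(19 + D(22, 33)) = 1/2111145 - 741*(19 + 9) = 1/2111145 - 741*28 = 1/2111145 - 20748 = -43802036459/2111145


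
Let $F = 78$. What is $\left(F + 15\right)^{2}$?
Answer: $8649$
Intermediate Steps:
$\left(F + 15\right)^{2} = \left(78 + 15\right)^{2} = 93^{2} = 8649$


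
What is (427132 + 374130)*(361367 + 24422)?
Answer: 309118065718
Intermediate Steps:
(427132 + 374130)*(361367 + 24422) = 801262*385789 = 309118065718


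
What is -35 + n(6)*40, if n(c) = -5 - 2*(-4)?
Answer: 85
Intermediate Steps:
n(c) = 3 (n(c) = -5 + 8 = 3)
-35 + n(6)*40 = -35 + 3*40 = -35 + 120 = 85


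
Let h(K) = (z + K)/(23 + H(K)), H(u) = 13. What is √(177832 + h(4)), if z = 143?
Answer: √6402099/6 ≈ 421.71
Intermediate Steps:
h(K) = 143/36 + K/36 (h(K) = (143 + K)/(23 + 13) = (143 + K)/36 = (143 + K)*(1/36) = 143/36 + K/36)
√(177832 + h(4)) = √(177832 + (143/36 + (1/36)*4)) = √(177832 + (143/36 + ⅑)) = √(177832 + 49/12) = √(2134033/12) = √6402099/6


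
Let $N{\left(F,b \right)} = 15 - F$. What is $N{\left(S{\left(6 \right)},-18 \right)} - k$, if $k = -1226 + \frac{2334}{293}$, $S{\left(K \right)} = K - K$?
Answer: $\frac{361279}{293} \approx 1233.0$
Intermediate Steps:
$S{\left(K \right)} = 0$
$k = - \frac{356884}{293}$ ($k = -1226 + 2334 \cdot \frac{1}{293} = -1226 + \frac{2334}{293} = - \frac{356884}{293} \approx -1218.0$)
$N{\left(S{\left(6 \right)},-18 \right)} - k = \left(15 - 0\right) - - \frac{356884}{293} = \left(15 + 0\right) + \frac{356884}{293} = 15 + \frac{356884}{293} = \frac{361279}{293}$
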